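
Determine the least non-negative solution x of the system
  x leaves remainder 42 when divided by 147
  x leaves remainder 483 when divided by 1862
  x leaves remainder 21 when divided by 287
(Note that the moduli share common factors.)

gcd(147, 1862) = 49 and 49 | (483 − 42), so the pair is consistent; merging gives x ≡ 483 (mod 5586), where 5586 = lcm(147, 1862).
gcd(5586, 287) = 7 and 7 | (21 − 483), so the pair is consistent; merging gives x ≡ 17241 (mod 229026), where 229026 = lcm(5586, 287).
The solution is unique modulo lcm(147, 1862, 287) = 229026.

17241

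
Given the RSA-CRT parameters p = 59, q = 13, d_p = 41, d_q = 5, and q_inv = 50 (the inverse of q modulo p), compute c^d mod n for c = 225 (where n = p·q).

257

m₁ = c^(d_p) mod p: c ≡ 48 (mod 59), and 48^41 mod 59 = 21.
m₂ = c^(d_q) mod q: c ≡ 4 (mod 13), and 4^5 mod 13 = 10.
h = q_inv·(m₁ − m₂) mod p = 50·(21 − 10) mod 59 = 19.
m = m₂ + h·q = 10 + 19·13 = 257.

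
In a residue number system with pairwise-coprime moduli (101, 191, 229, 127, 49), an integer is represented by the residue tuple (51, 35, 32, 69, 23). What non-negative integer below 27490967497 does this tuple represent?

The moduli are pairwise coprime; N = 101·191·229·127·49 = 27490967497.
N/101 = 272187797; 272187797 ≡ 69 (mod 101); 69·41 ≡ 1, so inverse 41.
N/191 = 143931767; 143931767 ≡ 88 (mod 191); 88·89 ≡ 1, so inverse 89.
N/229 = 120047893; 120047893 ≡ 139 (mod 229); 139·201 ≡ 1, so inverse 201.
N/127 = 216464311; 216464311 ≡ 50 (mod 127); 50·94 ≡ 1, so inverse 94.
N/49 = 561040153; 561040153 ≡ 2 (mod 49); 2·25 ≡ 1, so inverse 25.
x ≡ 51·272187797·41 + 35·143931767·89 + 32·120047893·201 + 69·216464311·94 + 23·561040153·25 = 3516225794629.
3516225794629 mod 27490967497 = 24872922510.

24872922510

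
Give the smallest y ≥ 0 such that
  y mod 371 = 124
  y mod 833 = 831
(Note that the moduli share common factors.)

28320

gcd(371, 833) = 7 and 7 | (831 − 124), so the pair is consistent; merging gives y ≡ 28320 (mod 44149), where 44149 = lcm(371, 833).
The solution is unique modulo lcm(371, 833) = 44149.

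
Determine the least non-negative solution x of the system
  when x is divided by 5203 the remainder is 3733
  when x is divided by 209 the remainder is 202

gcd(5203, 209) = 11 and 11 | (202 − 3733), so the pair is consistent; merging gives x ≡ 97387 (mod 98857), where 98857 = lcm(5203, 209).
The solution is unique modulo lcm(5203, 209) = 98857.

97387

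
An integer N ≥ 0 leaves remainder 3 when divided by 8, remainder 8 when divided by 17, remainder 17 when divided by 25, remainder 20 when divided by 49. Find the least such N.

34467

From N ≡ 3 (mod 8) write N = 3 + 8t. Substituting into N ≡ 8 (mod 17) gives 8t ≡ 5 (mod 17), and since 8⁻¹ ≡ 15 (mod 17), t ≡ 7. Hence N ≡ 3 + 8·7 = 59 (mod 136).
From N ≡ 59 (mod 136) write N = 59 + 136t. Substituting into N ≡ 17 (mod 25) gives 136t ≡ 8 (mod 25), and since 11⁻¹ ≡ 16 (mod 25), t ≡ 3. Hence N ≡ 59 + 136·3 = 467 (mod 3400).
From N ≡ 467 (mod 3400) write N = 467 + 3400t. Substituting into N ≡ 20 (mod 49) gives 3400t ≡ 43 (mod 49), and since 19⁻¹ ≡ 31 (mod 49), t ≡ 10. Hence N ≡ 467 + 3400·10 = 34467 (mod 166600).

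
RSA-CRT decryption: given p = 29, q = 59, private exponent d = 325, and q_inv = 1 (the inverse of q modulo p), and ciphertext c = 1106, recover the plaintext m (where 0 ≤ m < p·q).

151

d_p = d mod (p−1) = 325 mod 28 = 17; d_q = d mod (q−1) = 35.
m₁ = c^(d_p) mod p: c ≡ 4 (mod 29), and 4^17 mod 29 = 6.
m₂ = c^(d_q) mod q: c ≡ 44 (mod 59), and 44^35 mod 59 = 33.
h = q_inv·(m₁ − m₂) mod p = 1·(6 − 33) mod 29 = 2.
m = m₂ + h·q = 33 + 2·59 = 151.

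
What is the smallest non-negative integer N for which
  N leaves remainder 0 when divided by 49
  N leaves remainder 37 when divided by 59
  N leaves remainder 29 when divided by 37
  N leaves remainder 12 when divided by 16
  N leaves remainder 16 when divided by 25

14831516

The moduli are pairwise coprime; M = 49·59·37·16·25 = 42786800.
M/49 = 873200; 873200 ≡ 20 (mod 49); 20·27 ≡ 1, so inverse 27.
M/59 = 725200; 725200 ≡ 31 (mod 59); 31·40 ≡ 1, so inverse 40.
M/37 = 1156400; 1156400 ≡ 2 (mod 37); 2·19 ≡ 1, so inverse 19.
M/16 = 2674175; 2674175 ≡ 15 (mod 16); 15·15 ≡ 1, so inverse 15.
M/25 = 1711472; 1711472 ≡ 22 (mod 25); 22·8 ≡ 1, so inverse 8.
N ≡ 0·873200·27 + 37·725200·40 + 29·1156400·19 + 12·2674175·15 + 16·1711472·8 = 2410892316.
2410892316 mod 42786800 = 14831516.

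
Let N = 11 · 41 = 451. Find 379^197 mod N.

Mod 11: 379 ≡ 5; by Fermat, exponent reduces to 197 mod 10 = 7; 5^7 ≡ 3 (mod 11).
Mod 41: 379 ≡ 10; by Fermat, exponent reduces to 197 mod 40 = 37; 10^37 ≡ 18 (mod 41).
Combine by CRT: x ≡ 3 (mod 11), x ≡ 18 (mod 41) ⇒ x ≡ 223 (mod 451).

223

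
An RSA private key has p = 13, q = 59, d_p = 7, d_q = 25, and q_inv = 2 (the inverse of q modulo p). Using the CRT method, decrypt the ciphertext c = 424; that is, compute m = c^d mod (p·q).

m₁ = c^(d_p) mod p: c ≡ 8 (mod 13), and 8^7 mod 13 = 5.
m₂ = c^(d_q) mod q: c ≡ 11 (mod 59), and 11^25 mod 59 = 13.
h = q_inv·(m₁ − m₂) mod p = 2·(5 − 13) mod 13 = 10.
m = m₂ + h·q = 13 + 10·59 = 603.

603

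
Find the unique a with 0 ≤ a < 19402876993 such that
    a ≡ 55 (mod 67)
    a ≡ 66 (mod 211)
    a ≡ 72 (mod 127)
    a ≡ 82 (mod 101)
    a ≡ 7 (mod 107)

The moduli are pairwise coprime; N = 67·211·127·101·107 = 19402876993.
N/67 = 289595179; 289595179 ≡ 7 (mod 67); 7·48 ≡ 1, so inverse 48.
N/211 = 91956763; 91956763 ≡ 9 (mod 211); 9·47 ≡ 1, so inverse 47.
N/127 = 152778559; 152778559 ≡ 99 (mod 127); 99·68 ≡ 1, so inverse 68.
N/101 = 192107693; 192107693 ≡ 37 (mod 101); 37·71 ≡ 1, so inverse 71.
N/107 = 181335299; 181335299 ≡ 45 (mod 107); 45·88 ≡ 1, so inverse 88.
a ≡ 55·289595179·48 + 66·91956763·47 + 72·152778559·68 + 82·192107693·71 + 7·181335299·88 = 3027938509080.
3027938509080 mod 19402876993 = 1089698172.

1089698172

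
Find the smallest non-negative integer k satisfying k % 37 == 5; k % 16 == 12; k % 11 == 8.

2780

From k ≡ 5 (mod 37) write k = 5 + 37t. Substituting into k ≡ 12 (mod 16) gives 37t ≡ 7 (mod 16), and since 5⁻¹ ≡ 13 (mod 16), t ≡ 11. Hence k ≡ 5 + 37·11 = 412 (mod 592).
From k ≡ 412 (mod 592) write k = 412 + 592t. Substituting into k ≡ 8 (mod 11) gives 592t ≡ 3 (mod 11), and since 9⁻¹ ≡ 5 (mod 11), t ≡ 4. Hence k ≡ 412 + 592·4 = 2780 (mod 6512).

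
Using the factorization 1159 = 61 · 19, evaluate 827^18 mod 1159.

Mod 61: 827 ≡ 34; 34^18 ≡ 20 (mod 61).
Mod 19: 827 ≡ 10; since 18 | 18, by Fermat 10^18 ≡ 1 (mod 19).
Combine by CRT: x ≡ 20 (mod 61), x ≡ 1 (mod 19) ⇒ x ≡ 20 (mod 1159).

20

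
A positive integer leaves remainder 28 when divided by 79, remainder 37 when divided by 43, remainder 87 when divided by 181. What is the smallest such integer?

242084

The moduli are pairwise coprime; N = 79·43·181 = 614857.
N/79 = 7783; 7783 ≡ 41 (mod 79); 41·27 ≡ 1, so inverse 27.
N/43 = 14299; 14299 ≡ 23 (mod 43); 23·15 ≡ 1, so inverse 15.
N/181 = 3397; 3397 ≡ 139 (mod 181); 139·56 ≡ 1, so inverse 56.
t ≡ 28·7783·27 + 37·14299·15 + 87·3397·56 = 30370077.
30370077 mod 614857 = 242084.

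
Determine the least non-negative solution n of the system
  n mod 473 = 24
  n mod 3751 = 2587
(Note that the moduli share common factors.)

25093

gcd(473, 3751) = 11 and 11 | (2587 − 24), so the pair is consistent; merging gives n ≡ 25093 (mod 161293), where 161293 = lcm(473, 3751).
The solution is unique modulo lcm(473, 3751) = 161293.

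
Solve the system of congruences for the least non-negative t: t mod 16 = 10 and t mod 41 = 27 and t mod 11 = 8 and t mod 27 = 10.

From t ≡ 10 (mod 16) write t = 10 + 16s. Substituting into t ≡ 27 (mod 41) gives 16s ≡ 17 (mod 41), and since 16⁻¹ ≡ 18 (mod 41), s ≡ 19. Hence t ≡ 10 + 16·19 = 314 (mod 656).
From t ≡ 314 (mod 656) write t = 314 + 656s. Substituting into t ≡ 8 (mod 11) gives 656s ≡ 2 (mod 11), and since 7⁻¹ ≡ 8 (mod 11), s ≡ 5. Hence t ≡ 314 + 656·5 = 3594 (mod 7216).
From t ≡ 3594 (mod 7216) write t = 3594 + 7216s. Substituting into t ≡ 10 (mod 27) gives 7216s ≡ 7 (mod 27), and since 7⁻¹ ≡ 4 (mod 27), s ≡ 1. Hence t ≡ 3594 + 7216·1 = 10810 (mod 194832).

10810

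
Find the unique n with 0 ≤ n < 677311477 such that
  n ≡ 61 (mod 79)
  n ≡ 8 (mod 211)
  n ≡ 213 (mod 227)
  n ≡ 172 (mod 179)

68726506

From n ≡ 61 (mod 79) write n = 61 + 79t. Substituting into n ≡ 8 (mod 211) gives 79t ≡ 158 (mod 211), and since 79⁻¹ ≡ 203 (mod 211), t ≡ 2. Hence n ≡ 61 + 79·2 = 219 (mod 16669).
From n ≡ 219 (mod 16669) write n = 219 + 16669t. Substituting into n ≡ 213 (mod 227) gives 16669t ≡ 221 (mod 227), and since 98⁻¹ ≡ 183 (mod 227), t ≡ 37. Hence n ≡ 219 + 16669·37 = 616972 (mod 3783863).
From n ≡ 616972 (mod 3783863) write n = 616972 + 3783863t. Substituting into n ≡ 172 (mod 179) gives 3783863t ≡ 34 (mod 179), and since 161⁻¹ ≡ 169 (mod 179), t ≡ 18. Hence n ≡ 616972 + 3783863·18 = 68726506 (mod 677311477).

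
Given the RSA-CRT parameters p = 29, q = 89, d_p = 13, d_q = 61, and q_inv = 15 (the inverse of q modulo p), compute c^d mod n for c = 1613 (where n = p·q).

m₁ = c^(d_p) mod p: c ≡ 18 (mod 29), and 18^13 mod 29 = 8.
m₂ = c^(d_q) mod q: c ≡ 11 (mod 89), and 11^61 mod 89 = 73.
h = q_inv·(m₁ − m₂) mod p = 15·(8 − 73) mod 29 = 11.
m = m₂ + h·q = 73 + 11·89 = 1052.

1052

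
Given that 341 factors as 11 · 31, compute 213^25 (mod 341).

Mod 11: 213 ≡ 4; by Fermat, exponent reduces to 25 mod 10 = 5; 4^5 ≡ 1 (mod 11).
Mod 31: 213 ≡ 27; 27^25 ≡ 30 (mod 31).
Combine by CRT: x ≡ 1 (mod 11), x ≡ 30 (mod 31) ⇒ x ≡ 309 (mod 341).

309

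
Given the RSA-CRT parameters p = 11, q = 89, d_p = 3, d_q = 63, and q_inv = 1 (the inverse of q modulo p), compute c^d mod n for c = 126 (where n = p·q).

m₁ = c^(d_p) mod p: c ≡ 5 (mod 11), and 5^3 mod 11 = 4.
m₂ = c^(d_q) mod q: c ≡ 37 (mod 89), and 37^63 mod 89 = 77.
h = q_inv·(m₁ − m₂) mod p = 1·(4 − 77) mod 11 = 4.
m = m₂ + h·q = 77 + 4·89 = 433.

433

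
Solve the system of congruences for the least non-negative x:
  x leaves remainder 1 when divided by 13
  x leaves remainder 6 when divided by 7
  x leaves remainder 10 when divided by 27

The moduli are pairwise coprime; N = 13·7·27 = 2457.
N/13 = 189; 189 ≡ 7 (mod 13); 7·2 ≡ 1, so inverse 2.
N/7 = 351; 351 ≡ 1 (mod 7), inverse 1.
N/27 = 91; 91 ≡ 10 (mod 27); 10·19 ≡ 1, so inverse 19.
x ≡ 1·189·2 + 6·351·1 + 10·91·19 = 19774.
19774 mod 2457 = 118.

118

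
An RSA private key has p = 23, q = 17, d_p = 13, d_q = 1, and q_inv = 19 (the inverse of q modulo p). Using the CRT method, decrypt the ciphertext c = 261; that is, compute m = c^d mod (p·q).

m₁ = c^(d_p) mod p: c ≡ 8 (mod 23), and 8^13 mod 23 = 18.
m₂ = c^(d_q) mod q: c ≡ 6 (mod 17), and 6^1 mod 17 = 6.
h = q_inv·(m₁ − m₂) mod p = 19·(18 − 6) mod 23 = 21.
m = m₂ + h·q = 6 + 21·17 = 363.

363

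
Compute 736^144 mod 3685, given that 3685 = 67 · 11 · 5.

1

Mod 67: 736 ≡ 66; by Fermat, exponent reduces to 144 mod 66 = 12; 66^12 ≡ 1 (mod 67).
Mod 11: 736 ≡ 10; by Fermat, exponent reduces to 144 mod 10 = 4; 10^4 ≡ 1 (mod 11).
Mod 5: 736 ≡ 1; since 4 | 144, by Fermat 1^144 ≡ 1 (mod 5).
Combine by CRT: x ≡ 1 (mod 67), x ≡ 1 (mod 11), x ≡ 1 (mod 5) ⇒ x ≡ 1 (mod 3685).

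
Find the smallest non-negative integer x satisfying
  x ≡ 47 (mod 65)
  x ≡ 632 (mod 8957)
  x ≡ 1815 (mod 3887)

Combine the congruences pairwise.
gcd(65, 8957) = 13 and 13 | (632 − 47), so the pair is consistent; merging gives x ≡ 632 (mod 44785), where 44785 = lcm(65, 8957).
gcd(44785, 3887) = 169 and 169 | (1815 − 632), so the pair is consistent; merging gives x ≡ 627622 (mod 1030055), where 1030055 = lcm(44785, 3887).
The solution is unique modulo lcm(65, 8957, 3887) = 1030055.

627622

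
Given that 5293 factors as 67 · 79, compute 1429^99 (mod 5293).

1676

Mod 67: 1429 ≡ 22; by Fermat, exponent reduces to 99 mod 66 = 33; 22^33 ≡ 1 (mod 67).
Mod 79: 1429 ≡ 7; by Fermat, exponent reduces to 99 mod 78 = 21; 7^21 ≡ 17 (mod 79).
Combine by CRT: x ≡ 1 (mod 67), x ≡ 17 (mod 79) ⇒ x ≡ 1676 (mod 5293).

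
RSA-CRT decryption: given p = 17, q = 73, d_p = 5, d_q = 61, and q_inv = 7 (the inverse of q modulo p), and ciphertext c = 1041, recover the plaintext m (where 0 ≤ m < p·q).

m₁ = c^(d_p) mod p: c ≡ 4 (mod 17), and 4^5 mod 17 = 4.
m₂ = c^(d_q) mod q: c ≡ 19 (mod 73), and 19^61 mod 73 = 48.
h = q_inv·(m₁ − m₂) mod p = 7·(4 − 48) mod 17 = 15.
m = m₂ + h·q = 48 + 15·73 = 1143.

1143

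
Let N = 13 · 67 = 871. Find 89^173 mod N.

241

Mod 13: 89 ≡ 11; by Fermat, exponent reduces to 173 mod 12 = 5; 11^5 ≡ 7 (mod 13).
Mod 67: 89 ≡ 22; by Fermat, exponent reduces to 173 mod 66 = 41; 22^41 ≡ 40 (mod 67).
Combine by CRT: x ≡ 7 (mod 13), x ≡ 40 (mod 67) ⇒ x ≡ 241 (mod 871).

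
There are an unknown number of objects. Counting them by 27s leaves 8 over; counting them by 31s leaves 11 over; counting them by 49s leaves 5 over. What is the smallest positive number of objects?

1034

The moduli are pairwise coprime; M = 27·31·49 = 41013.
M/27 = 1519; 1519 ≡ 7 (mod 27); 7·4 ≡ 1, so inverse 4.
M/31 = 1323; 1323 ≡ 21 (mod 31); 21·3 ≡ 1, so inverse 3.
M/49 = 837; 837 ≡ 4 (mod 49); 4·37 ≡ 1, so inverse 37.
N ≡ 8·1519·4 + 11·1323·3 + 5·837·37 = 247112.
247112 mod 41013 = 1034.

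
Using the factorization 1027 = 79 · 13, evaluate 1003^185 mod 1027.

734

Mod 79: 1003 ≡ 55; by Fermat, exponent reduces to 185 mod 78 = 29; 55^29 ≡ 23 (mod 79).
Mod 13: 1003 ≡ 2; by Fermat, exponent reduces to 185 mod 12 = 5; 2^5 ≡ 6 (mod 13).
Combine by CRT: x ≡ 23 (mod 79), x ≡ 6 (mod 13) ⇒ x ≡ 734 (mod 1027).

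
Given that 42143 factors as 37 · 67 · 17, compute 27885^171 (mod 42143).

21244

Mod 37: 27885 ≡ 24; by Fermat, exponent reduces to 171 mod 36 = 27; 24^27 ≡ 6 (mod 37).
Mod 67: 27885 ≡ 13; by Fermat, exponent reduces to 171 mod 66 = 39; 13^39 ≡ 5 (mod 67).
Mod 17: 27885 ≡ 5; by Fermat, exponent reduces to 171 mod 16 = 11; 5^11 ≡ 11 (mod 17).
Combine by CRT: x ≡ 6 (mod 37), x ≡ 5 (mod 67), x ≡ 11 (mod 17) ⇒ x ≡ 21244 (mod 42143).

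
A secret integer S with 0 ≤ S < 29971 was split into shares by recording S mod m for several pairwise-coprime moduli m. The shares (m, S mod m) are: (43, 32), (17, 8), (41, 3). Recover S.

Combine the congruences pairwise.
From S ≡ 32 (mod 43) write S = 32 + 43t. Substituting into S ≡ 8 (mod 17) gives 43t ≡ 10 (mod 17), and since 9⁻¹ ≡ 2 (mod 17), t ≡ 3. Hence S ≡ 32 + 43·3 = 161 (mod 731).
From S ≡ 161 (mod 731) write S = 161 + 731t. Substituting into S ≡ 3 (mod 41) gives 731t ≡ 6 (mod 41), and since 34⁻¹ ≡ 35 (mod 41), t ≡ 5. Hence S ≡ 161 + 731·5 = 3816 (mod 29971).

3816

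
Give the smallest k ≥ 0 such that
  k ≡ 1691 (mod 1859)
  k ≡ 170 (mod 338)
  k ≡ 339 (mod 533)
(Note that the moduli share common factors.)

7268

Combine the congruences pairwise.
gcd(1859, 338) = 169 and 169 | (170 − 1691), so the pair is consistent; merging gives k ≡ 3550 (mod 3718), where 3718 = lcm(1859, 338).
gcd(3718, 533) = 13 and 13 | (339 − 3550), so the pair is consistent; merging gives k ≡ 7268 (mod 152438), where 152438 = lcm(3718, 533).
The solution is unique modulo lcm(1859, 338, 533) = 152438.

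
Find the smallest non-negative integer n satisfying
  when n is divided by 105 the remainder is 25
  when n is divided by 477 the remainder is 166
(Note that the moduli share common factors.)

13045

Combine the congruences pairwise.
gcd(105, 477) = 3 and 3 | (166 − 25), so the pair is consistent; merging gives n ≡ 13045 (mod 16695), where 16695 = lcm(105, 477).
The solution is unique modulo lcm(105, 477) = 16695.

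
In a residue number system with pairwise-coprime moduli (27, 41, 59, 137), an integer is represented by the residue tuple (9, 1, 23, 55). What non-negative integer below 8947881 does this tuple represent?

Combine the congruences pairwise.
From x ≡ 9 (mod 27) write x = 9 + 27t. Substituting into x ≡ 1 (mod 41) gives 27t ≡ 33 (mod 41), and since 27⁻¹ ≡ 38 (mod 41), t ≡ 24. Hence x ≡ 9 + 27·24 = 657 (mod 1107).
From x ≡ 657 (mod 1107) write x = 657 + 1107t. Substituting into x ≡ 23 (mod 59) gives 1107t ≡ 15 (mod 59), and since 45⁻¹ ≡ 21 (mod 59), t ≡ 20. Hence x ≡ 657 + 1107·20 = 22797 (mod 65313).
From x ≡ 22797 (mod 65313) write x = 22797 + 65313t. Substituting into x ≡ 55 (mod 137) gives 65313t ≡ 0 (mod 137), and since 101⁻¹ ≡ 19 (mod 137), t ≡ 0. Hence x ≡ 22797 + 65313·0 = 22797 (mod 8947881).

22797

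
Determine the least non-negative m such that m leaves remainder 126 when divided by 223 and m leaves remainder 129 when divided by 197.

Combine the congruences pairwise.
From m ≡ 126 (mod 223) write m = 126 + 223t. Substituting into m ≡ 129 (mod 197) gives 223t ≡ 3 (mod 197), and since 26⁻¹ ≡ 144 (mod 197), t ≡ 38. Hence m ≡ 126 + 223·38 = 8600 (mod 43931).

8600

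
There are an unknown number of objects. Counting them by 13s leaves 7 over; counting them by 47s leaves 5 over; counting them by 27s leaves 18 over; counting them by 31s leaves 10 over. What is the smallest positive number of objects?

Combine the congruences pairwise.
From N ≡ 7 (mod 13) write N = 7 + 13t. Substituting into N ≡ 5 (mod 47) gives 13t ≡ 45 (mod 47), and since 13⁻¹ ≡ 29 (mod 47), t ≡ 36. Hence N ≡ 7 + 13·36 = 475 (mod 611).
From N ≡ 475 (mod 611) write N = 475 + 611t. Substituting into N ≡ 18 (mod 27) gives 611t ≡ 2 (mod 27), and since 17⁻¹ ≡ 8 (mod 27), t ≡ 16. Hence N ≡ 475 + 611·16 = 10251 (mod 16497).
From N ≡ 10251 (mod 16497) write N = 10251 + 16497t. Substituting into N ≡ 10 (mod 31) gives 16497t ≡ 20 (mod 31), and since 5⁻¹ ≡ 25 (mod 31), t ≡ 4. Hence N ≡ 10251 + 16497·4 = 76239 (mod 511407).

76239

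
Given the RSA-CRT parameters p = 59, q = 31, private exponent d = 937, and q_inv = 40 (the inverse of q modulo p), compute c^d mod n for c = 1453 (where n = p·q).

232

d_p = d mod (p−1) = 937 mod 58 = 9; d_q = d mod (q−1) = 7.
m₁ = c^(d_p) mod p: c ≡ 37 (mod 59), and 37^9 mod 59 = 55.
m₂ = c^(d_q) mod q: c ≡ 27 (mod 31), and 27^7 mod 31 = 15.
h = q_inv·(m₁ − m₂) mod p = 40·(55 − 15) mod 59 = 7.
m = m₂ + h·q = 15 + 7·31 = 232.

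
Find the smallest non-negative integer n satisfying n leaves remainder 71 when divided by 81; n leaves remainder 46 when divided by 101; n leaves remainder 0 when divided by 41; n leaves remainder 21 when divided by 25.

3057821

The moduli are pairwise coprime; M = 81·101·41·25 = 8385525.
M/81 = 103525; 103525 ≡ 7 (mod 81); 7·58 ≡ 1, so inverse 58.
M/101 = 83025; 83025 ≡ 3 (mod 101); 3·34 ≡ 1, so inverse 34.
M/41 = 204525; 204525 ≡ 17 (mod 41); 17·29 ≡ 1, so inverse 29.
M/25 = 335421; 335421 ≡ 21 (mod 25); 21·6 ≡ 1, so inverse 6.
n ≡ 71·103525·58 + 46·83025·34 + 0·204525·29 + 21·335421·6 = 598430096.
598430096 mod 8385525 = 3057821.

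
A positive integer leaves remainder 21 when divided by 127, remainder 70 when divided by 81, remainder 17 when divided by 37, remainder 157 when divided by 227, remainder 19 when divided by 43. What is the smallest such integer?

Combine the congruences pairwise.
From n ≡ 21 (mod 127) write n = 21 + 127t. Substituting into n ≡ 70 (mod 81) gives 127t ≡ 49 (mod 81), and since 46⁻¹ ≡ 37 (mod 81), t ≡ 31. Hence n ≡ 21 + 127·31 = 3958 (mod 10287).
From n ≡ 3958 (mod 10287) write n = 3958 + 10287t. Substituting into n ≡ 17 (mod 37) gives 10287t ≡ 18 (mod 37), and since 1⁻¹ ≡ 1 (mod 37), t ≡ 18. Hence n ≡ 3958 + 10287·18 = 189124 (mod 380619).
From n ≡ 189124 (mod 380619) write n = 189124 + 380619t. Substituting into n ≡ 157 (mod 227) gives 380619t ≡ 124 (mod 227), and since 167⁻¹ ≡ 87 (mod 227), t ≡ 119. Hence n ≡ 189124 + 380619·119 = 45482785 (mod 86400513).
From n ≡ 45482785 (mod 86400513) write n = 45482785 + 86400513t. Substituting into n ≡ 19 (mod 43) gives 86400513t ≡ 11 (mod 43), and since 11⁻¹ ≡ 4 (mod 43), t ≡ 1. Hence n ≡ 45482785 + 86400513·1 = 131883298 (mod 3715222059).

131883298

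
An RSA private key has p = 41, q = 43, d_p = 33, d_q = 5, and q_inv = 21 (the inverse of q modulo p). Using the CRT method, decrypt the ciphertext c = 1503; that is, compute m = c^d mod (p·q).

m₁ = c^(d_p) mod p: c ≡ 27 (mod 41), and 27^33 mod 41 = 27.
m₂ = c^(d_q) mod q: c ≡ 41 (mod 43), and 41^5 mod 43 = 11.
h = q_inv·(m₁ − m₂) mod p = 21·(27 − 11) mod 41 = 8.
m = m₂ + h·q = 11 + 8·43 = 355.

355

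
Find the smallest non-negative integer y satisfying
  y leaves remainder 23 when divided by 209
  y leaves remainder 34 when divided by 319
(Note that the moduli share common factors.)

5457

gcd(209, 319) = 11 and 11 | (34 − 23), so the pair is consistent; merging gives y ≡ 5457 (mod 6061), where 6061 = lcm(209, 319).
The solution is unique modulo lcm(209, 319) = 6061.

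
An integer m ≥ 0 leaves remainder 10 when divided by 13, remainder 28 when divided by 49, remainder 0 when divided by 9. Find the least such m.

5418

From m ≡ 10 (mod 13) write m = 10 + 13t. Substituting into m ≡ 28 (mod 49) gives 13t ≡ 18 (mod 49), and since 13⁻¹ ≡ 34 (mod 49), t ≡ 24. Hence m ≡ 10 + 13·24 = 322 (mod 637).
From m ≡ 322 (mod 637) write m = 322 + 637t. Substituting into m ≡ 0 (mod 9) gives 637t ≡ 2 (mod 9), and since 7⁻¹ ≡ 4 (mod 9), t ≡ 8. Hence m ≡ 322 + 637·8 = 5418 (mod 5733).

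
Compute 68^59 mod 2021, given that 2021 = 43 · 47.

Mod 43: 68 ≡ 25; by Fermat, exponent reduces to 59 mod 42 = 17; 25^17 ≡ 10 (mod 43).
Mod 47: 68 ≡ 21; by Fermat, exponent reduces to 59 mod 46 = 13; 21^13 ≡ 7 (mod 47).
Combine by CRT: x ≡ 10 (mod 43), x ≡ 7 (mod 47) ⇒ x ≡ 1558 (mod 2021).

1558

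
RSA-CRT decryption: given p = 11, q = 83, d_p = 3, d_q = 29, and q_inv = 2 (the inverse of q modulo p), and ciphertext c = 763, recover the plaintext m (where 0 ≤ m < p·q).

889

m₁ = c^(d_p) mod p: c ≡ 4 (mod 11), and 4^3 mod 11 = 9.
m₂ = c^(d_q) mod q: c ≡ 16 (mod 83), and 16^29 mod 83 = 59.
h = q_inv·(m₁ − m₂) mod p = 2·(9 − 59) mod 11 = 10.
m = m₂ + h·q = 59 + 10·83 = 889.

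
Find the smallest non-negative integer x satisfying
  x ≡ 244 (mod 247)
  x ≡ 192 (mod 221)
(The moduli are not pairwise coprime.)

gcd(247, 221) = 13 and 13 | (192 − 244), so the pair is consistent; merging gives x ≡ 3949 (mod 4199), where 4199 = lcm(247, 221).
The solution is unique modulo lcm(247, 221) = 4199.

3949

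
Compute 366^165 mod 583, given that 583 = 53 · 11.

243

Mod 53: 366 ≡ 48; by Fermat, exponent reduces to 165 mod 52 = 9; 48^9 ≡ 31 (mod 53).
Mod 11: 366 ≡ 3; by Fermat, exponent reduces to 165 mod 10 = 5; 3^5 ≡ 1 (mod 11).
Combine by CRT: x ≡ 31 (mod 53), x ≡ 1 (mod 11) ⇒ x ≡ 243 (mod 583).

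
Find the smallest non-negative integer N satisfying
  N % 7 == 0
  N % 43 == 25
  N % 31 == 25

1358

The moduli are pairwise coprime; M = 7·43·31 = 9331.
M/7 = 1333; 1333 ≡ 3 (mod 7); 3·5 ≡ 1, so inverse 5.
M/43 = 217; 217 ≡ 2 (mod 43); 2·22 ≡ 1, so inverse 22.
M/31 = 301; 301 ≡ 22 (mod 31); 22·24 ≡ 1, so inverse 24.
N ≡ 0·1333·5 + 25·217·22 + 25·301·24 = 299950.
299950 mod 9331 = 1358.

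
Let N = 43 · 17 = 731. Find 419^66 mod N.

342

Mod 43: 419 ≡ 32; by Fermat, exponent reduces to 66 mod 42 = 24; 32^24 ≡ 41 (mod 43).
Mod 17: 419 ≡ 11; by Fermat, exponent reduces to 66 mod 16 = 2; 11^2 ≡ 2 (mod 17).
Combine by CRT: x ≡ 41 (mod 43), x ≡ 2 (mod 17) ⇒ x ≡ 342 (mod 731).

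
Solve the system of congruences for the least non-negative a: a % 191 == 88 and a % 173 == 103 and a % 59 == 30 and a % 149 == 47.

189529388

The moduli are pairwise coprime; N = 191·173·59·149 = 290481013.
N/191 = 1520843; 1520843 ≡ 101 (mod 191); 101·87 ≡ 1, so inverse 87.
N/173 = 1679081; 1679081 ≡ 116 (mod 173); 116·88 ≡ 1, so inverse 88.
N/59 = 4923407; 4923407 ≡ 34 (mod 59); 34·33 ≡ 1, so inverse 33.
N/149 = 1949537; 1949537 ≡ 21 (mod 149); 21·71 ≡ 1, so inverse 71.
a ≡ 88·1520843·87 + 103·1679081·88 + 30·4923407·33 + 47·1949537·71 = 38242542091.
38242542091 mod 290481013 = 189529388.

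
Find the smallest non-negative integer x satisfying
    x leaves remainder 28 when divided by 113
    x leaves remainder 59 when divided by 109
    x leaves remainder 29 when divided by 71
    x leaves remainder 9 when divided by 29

15855962

The moduli are pairwise coprime; N = 113·109·71·29 = 25360703.
N/113 = 224431; 224431 ≡ 13 (mod 113); 13·87 ≡ 1, so inverse 87.
N/109 = 232667; 232667 ≡ 61 (mod 109); 61·84 ≡ 1, so inverse 84.
N/71 = 357193; 357193 ≡ 63 (mod 71); 63·62 ≡ 1, so inverse 62.
N/29 = 874507; 874507 ≡ 12 (mod 29); 12·17 ≡ 1, so inverse 17.
x ≡ 28·224431·87 + 59·232667·84 + 29·357193·62 + 9·874507·17 = 2475844153.
2475844153 mod 25360703 = 15855962.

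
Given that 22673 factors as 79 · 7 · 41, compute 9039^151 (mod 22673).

7961

Mod 79: 9039 ≡ 33; by Fermat, exponent reduces to 151 mod 78 = 73; 33^73 ≡ 61 (mod 79).
Mod 7: 9039 ≡ 2; by Fermat, exponent reduces to 151 mod 6 = 1; 2^1 ≡ 2 (mod 7).
Mod 41: 9039 ≡ 19; by Fermat, exponent reduces to 151 mod 40 = 31; 19^31 ≡ 7 (mod 41).
Combine by CRT: x ≡ 61 (mod 79), x ≡ 2 (mod 7), x ≡ 7 (mod 41) ⇒ x ≡ 7961 (mod 22673).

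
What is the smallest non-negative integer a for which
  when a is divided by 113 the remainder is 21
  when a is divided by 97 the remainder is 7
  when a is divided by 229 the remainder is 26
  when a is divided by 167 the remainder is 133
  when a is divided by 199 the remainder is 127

36538875687

Combine the congruences pairwise.
From a ≡ 21 (mod 113) write a = 21 + 113t. Substituting into a ≡ 7 (mod 97) gives 113t ≡ 83 (mod 97), and since 16⁻¹ ≡ 91 (mod 97), t ≡ 84. Hence a ≡ 21 + 113·84 = 9513 (mod 10961).
From a ≡ 9513 (mod 10961) write a = 9513 + 10961t. Substituting into a ≡ 26 (mod 229) gives 10961t ≡ 131 (mod 229), and since 198⁻¹ ≡ 96 (mod 229), t ≡ 210. Hence a ≡ 9513 + 10961·210 = 2311323 (mod 2510069).
From a ≡ 2311323 (mod 2510069) write a = 2311323 + 2510069t. Substituting into a ≡ 133 (mod 167) gives 2510069t ≡ 90 (mod 167), and since 59⁻¹ ≡ 17 (mod 167), t ≡ 27. Hence a ≡ 2311323 + 2510069·27 = 70083186 (mod 419181523).
From a ≡ 70083186 (mod 419181523) write a = 70083186 + 419181523t. Substituting into a ≡ 127 (mod 199) gives 419181523t ≡ 164 (mod 199), and since 162⁻¹ ≡ 43 (mod 199), t ≡ 87. Hence a ≡ 70083186 + 419181523·87 = 36538875687 (mod 83417123077).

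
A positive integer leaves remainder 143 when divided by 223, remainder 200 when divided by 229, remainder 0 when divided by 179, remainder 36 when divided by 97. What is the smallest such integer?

732426472

The moduli are pairwise coprime; N = 223·229·179·97 = 886676321.
N/223 = 3976127; 3976127 ≡ 37 (mod 223); 37·217 ≡ 1, so inverse 217.
N/229 = 3871949; 3871949 ≡ 17 (mod 229); 17·27 ≡ 1, so inverse 27.
N/179 = 4953499; 4953499 ≡ 32 (mod 179); 32·28 ≡ 1, so inverse 28.
N/97 = 9140993; 9140993 ≡ 4 (mod 97); 4·73 ≡ 1, so inverse 73.
t ≡ 143·3976127·217 + 200·3871949·27 + 0·4953499·28 + 36·9140993·73 = 168314251141.
168314251141 mod 886676321 = 732426472.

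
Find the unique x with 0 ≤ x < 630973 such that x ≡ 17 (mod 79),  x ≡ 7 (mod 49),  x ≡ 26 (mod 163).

The moduli are pairwise coprime; N = 79·49·163 = 630973.
N/79 = 7987; 7987 ≡ 8 (mod 79); 8·10 ≡ 1, so inverse 10.
N/49 = 12877; 12877 ≡ 39 (mod 49); 39·44 ≡ 1, so inverse 44.
N/163 = 3871; 3871 ≡ 122 (mod 163); 122·159 ≡ 1, so inverse 159.
x ≡ 17·7987·10 + 7·12877·44 + 26·3871·159 = 21326620.
21326620 mod 630973 = 504511.

504511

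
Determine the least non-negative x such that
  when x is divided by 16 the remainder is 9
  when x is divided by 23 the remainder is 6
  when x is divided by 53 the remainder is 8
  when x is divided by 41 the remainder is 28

592601

The moduli are pairwise coprime; N = 16·23·53·41 = 799664.
N/16 = 49979; 49979 ≡ 11 (mod 16); 11·3 ≡ 1, so inverse 3.
N/23 = 34768; 34768 ≡ 15 (mod 23); 15·20 ≡ 1, so inverse 20.
N/53 = 15088; 15088 ≡ 36 (mod 53); 36·28 ≡ 1, so inverse 28.
N/41 = 19504; 19504 ≡ 29 (mod 41); 29·17 ≡ 1, so inverse 17.
x ≡ 9·49979·3 + 6·34768·20 + 8·15088·28 + 28·19504·17 = 18185209.
18185209 mod 799664 = 592601.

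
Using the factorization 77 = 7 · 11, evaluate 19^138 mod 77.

71

Mod 7: 19 ≡ 5; since 6 | 138, by Fermat 5^138 ≡ 1 (mod 7).
Mod 11: 19 ≡ 8; by Fermat, exponent reduces to 138 mod 10 = 8; 8^8 ≡ 5 (mod 11).
Combine by CRT: x ≡ 1 (mod 7), x ≡ 5 (mod 11) ⇒ x ≡ 71 (mod 77).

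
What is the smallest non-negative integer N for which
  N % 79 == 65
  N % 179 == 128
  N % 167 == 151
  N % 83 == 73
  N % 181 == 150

7157876830

The moduli are pairwise coprime; M = 79·179·167·83·181 = 35477520581.
M/79 = 449082539; 449082539 ≡ 8 (mod 79); 8·10 ≡ 1, so inverse 10.
M/179 = 198198439; 198198439 ≡ 152 (mod 179); 152·53 ≡ 1, so inverse 53.
M/167 = 212440243; 212440243 ≡ 44 (mod 167); 44·19 ≡ 1, so inverse 19.
M/83 = 427440007; 427440007 ≡ 50 (mod 83); 50·5 ≡ 1, so inverse 5.
M/181 = 196008401; 196008401 ≡ 62 (mod 181); 62·73 ≡ 1, so inverse 73.
N ≡ 65·449082539·10 + 128·198198439·53 + 151·212440243·19 + 73·427440007·5 + 150·196008401·73 = 4548280511198.
4548280511198 mod 35477520581 = 7157876830.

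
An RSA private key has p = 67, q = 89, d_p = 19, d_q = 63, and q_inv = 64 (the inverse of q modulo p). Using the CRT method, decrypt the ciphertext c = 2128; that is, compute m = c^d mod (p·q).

m₁ = c^(d_p) mod p: c ≡ 51 (mod 67), and 51^19 mod 67 = 48.
m₂ = c^(d_q) mod q: c ≡ 81 (mod 89), and 81^63 mod 89 = 85.
h = q_inv·(m₁ − m₂) mod p = 64·(48 − 85) mod 67 = 44.
m = m₂ + h·q = 85 + 44·89 = 4001.

4001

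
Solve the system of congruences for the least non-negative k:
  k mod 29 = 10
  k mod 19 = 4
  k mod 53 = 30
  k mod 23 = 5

From k ≡ 10 (mod 29) write k = 10 + 29t. Substituting into k ≡ 4 (mod 19) gives 29t ≡ 13 (mod 19), and since 10⁻¹ ≡ 2 (mod 19), t ≡ 7. Hence k ≡ 10 + 29·7 = 213 (mod 551).
From k ≡ 213 (mod 551) write k = 213 + 551t. Substituting into k ≡ 30 (mod 53) gives 551t ≡ 29 (mod 53), and since 21⁻¹ ≡ 48 (mod 53), t ≡ 14. Hence k ≡ 213 + 551·14 = 7927 (mod 29203).
From k ≡ 7927 (mod 29203) write k = 7927 + 29203t. Substituting into k ≡ 5 (mod 23) gives 29203t ≡ 13 (mod 23), and since 16⁻¹ ≡ 13 (mod 23), t ≡ 8. Hence k ≡ 7927 + 29203·8 = 241551 (mod 671669).

241551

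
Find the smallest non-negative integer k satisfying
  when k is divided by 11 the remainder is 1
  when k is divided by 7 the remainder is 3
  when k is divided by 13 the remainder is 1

430

The moduli are pairwise coprime; N = 11·7·13 = 1001.
N/11 = 91; 91 ≡ 3 (mod 11); 3·4 ≡ 1, so inverse 4.
N/7 = 143; 143 ≡ 3 (mod 7); 3·5 ≡ 1, so inverse 5.
N/13 = 77; 77 ≡ 12 (mod 13); 12·12 ≡ 1, so inverse 12.
k ≡ 1·91·4 + 3·143·5 + 1·77·12 = 3433.
3433 mod 1001 = 430.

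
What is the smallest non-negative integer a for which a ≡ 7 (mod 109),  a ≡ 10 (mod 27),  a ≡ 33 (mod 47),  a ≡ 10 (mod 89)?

103339

Combine the congruences pairwise.
From a ≡ 7 (mod 109) write a = 7 + 109t. Substituting into a ≡ 10 (mod 27) gives 109t ≡ 3 (mod 27), and since 1⁻¹ ≡ 1 (mod 27), t ≡ 3. Hence a ≡ 7 + 109·3 = 334 (mod 2943).
From a ≡ 334 (mod 2943) write a = 334 + 2943t. Substituting into a ≡ 33 (mod 47) gives 2943t ≡ 28 (mod 47), and since 29⁻¹ ≡ 13 (mod 47), t ≡ 35. Hence a ≡ 334 + 2943·35 = 103339 (mod 138321).
From a ≡ 103339 (mod 138321) write a = 103339 + 138321t. Substituting into a ≡ 10 (mod 89) gives 138321t ≡ 0 (mod 89), and since 15⁻¹ ≡ 6 (mod 89), t ≡ 0. Hence a ≡ 103339 + 138321·0 = 103339 (mod 12310569).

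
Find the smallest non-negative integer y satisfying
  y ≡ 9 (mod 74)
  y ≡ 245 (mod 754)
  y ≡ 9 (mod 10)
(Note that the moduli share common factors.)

gcd(74, 754) = 2 and 2 | (245 − 9), so the pair is consistent; merging gives y ≡ 27389 (mod 27898), where 27898 = lcm(74, 754).
gcd(27898, 10) = 2 and 2 | (9 − 27389), so the pair is consistent; merging gives y ≡ 27389 (mod 139490), where 139490 = lcm(27898, 10).
The solution is unique modulo lcm(74, 754, 10) = 139490.

27389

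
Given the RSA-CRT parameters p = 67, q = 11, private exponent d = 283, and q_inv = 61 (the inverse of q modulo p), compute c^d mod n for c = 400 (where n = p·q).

724

d_p = d mod (p−1) = 283 mod 66 = 19; d_q = d mod (q−1) = 3.
m₁ = c^(d_p) mod p: c ≡ 65 (mod 67), and 65^19 mod 67 = 54.
m₂ = c^(d_q) mod q: c ≡ 4 (mod 11), and 4^3 mod 11 = 9.
h = q_inv·(m₁ − m₂) mod p = 61·(54 − 9) mod 67 = 65.
m = m₂ + h·q = 9 + 65·11 = 724.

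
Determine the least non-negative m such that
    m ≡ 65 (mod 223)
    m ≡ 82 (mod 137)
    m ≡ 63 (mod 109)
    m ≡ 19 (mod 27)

1181296

Combine the congruences pairwise.
From m ≡ 65 (mod 223) write m = 65 + 223t. Substituting into m ≡ 82 (mod 137) gives 223t ≡ 17 (mod 137), and since 86⁻¹ ≡ 94 (mod 137), t ≡ 91. Hence m ≡ 65 + 223·91 = 20358 (mod 30551).
From m ≡ 20358 (mod 30551) write m = 20358 + 30551t. Substituting into m ≡ 63 (mod 109) gives 30551t ≡ 88 (mod 109), and since 31⁻¹ ≡ 102 (mod 109), t ≡ 38. Hence m ≡ 20358 + 30551·38 = 1181296 (mod 3330059).
From m ≡ 1181296 (mod 3330059) write m = 1181296 + 3330059t. Substituting into m ≡ 19 (mod 27) gives 3330059t ≡ 0 (mod 27), and since 14⁻¹ ≡ 2 (mod 27), t ≡ 0. Hence m ≡ 1181296 + 3330059·0 = 1181296 (mod 89911593).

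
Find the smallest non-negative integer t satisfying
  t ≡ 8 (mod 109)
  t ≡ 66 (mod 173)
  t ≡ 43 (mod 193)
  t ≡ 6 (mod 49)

144322548

From t ≡ 8 (mod 109) write t = 8 + 109s. Substituting into t ≡ 66 (mod 173) gives 109s ≡ 58 (mod 173), and since 109⁻¹ ≡ 100 (mod 173), s ≡ 91. Hence t ≡ 8 + 109·91 = 9927 (mod 18857).
From t ≡ 9927 (mod 18857) write t = 9927 + 18857s. Substituting into t ≡ 43 (mod 193) gives 18857s ≡ 152 (mod 193), and since 136⁻¹ ≡ 44 (mod 193), s ≡ 126. Hence t ≡ 9927 + 18857·126 = 2385909 (mod 3639401).
From t ≡ 2385909 (mod 3639401) write t = 2385909 + 3639401s. Substituting into t ≡ 6 (mod 49) gives 3639401s ≡ 5 (mod 49), and since 24⁻¹ ≡ 47 (mod 49), s ≡ 39. Hence t ≡ 2385909 + 3639401·39 = 144322548 (mod 178330649).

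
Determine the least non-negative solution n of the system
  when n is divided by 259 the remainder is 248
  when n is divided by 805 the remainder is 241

22781

Combine the congruences pairwise.
gcd(259, 805) = 7 and 7 | (241 − 248), so the pair is consistent; merging gives n ≡ 22781 (mod 29785), where 29785 = lcm(259, 805).
The solution is unique modulo lcm(259, 805) = 29785.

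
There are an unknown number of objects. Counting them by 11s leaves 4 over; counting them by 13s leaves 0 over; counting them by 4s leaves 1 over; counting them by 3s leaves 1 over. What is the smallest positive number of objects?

The moduli are pairwise coprime; M = 11·13·4·3 = 1716.
M/11 = 156; 156 ≡ 2 (mod 11); 2·6 ≡ 1, so inverse 6.
M/13 = 132; 132 ≡ 2 (mod 13); 2·7 ≡ 1, so inverse 7.
M/4 = 429; 429 ≡ 1 (mod 4), inverse 1.
M/3 = 572; 572 ≡ 2 (mod 3); 2·2 ≡ 1, so inverse 2.
N ≡ 4·156·6 + 0·132·7 + 1·429·1 + 1·572·2 = 5317.
5317 mod 1716 = 169.

169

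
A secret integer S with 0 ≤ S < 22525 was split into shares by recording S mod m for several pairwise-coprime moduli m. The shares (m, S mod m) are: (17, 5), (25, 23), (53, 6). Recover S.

16648

The moduli are pairwise coprime; N = 17·25·53 = 22525.
N/17 = 1325; 1325 ≡ 16 (mod 17); 16·16 ≡ 1, so inverse 16.
N/25 = 901; 901 ≡ 1 (mod 25), inverse 1.
N/53 = 425; 425 ≡ 1 (mod 53), inverse 1.
S ≡ 5·1325·16 + 23·901·1 + 6·425·1 = 129273.
129273 mod 22525 = 16648.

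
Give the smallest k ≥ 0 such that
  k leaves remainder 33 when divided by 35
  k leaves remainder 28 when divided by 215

243

gcd(35, 215) = 5 and 5 | (28 − 33), so the pair is consistent; merging gives k ≡ 243 (mod 1505), where 1505 = lcm(35, 215).
The solution is unique modulo lcm(35, 215) = 1505.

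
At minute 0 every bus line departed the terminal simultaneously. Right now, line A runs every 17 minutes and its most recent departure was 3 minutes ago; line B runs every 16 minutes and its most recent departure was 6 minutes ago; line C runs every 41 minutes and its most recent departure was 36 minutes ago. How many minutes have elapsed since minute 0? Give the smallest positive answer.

From t ≡ 3 (mod 17) write t = 3 + 17s. Substituting into t ≡ 6 (mod 16) gives 17s ≡ 3 (mod 16), and since 1⁻¹ ≡ 1 (mod 16), s ≡ 3. Hence t ≡ 3 + 17·3 = 54 (mod 272).
From t ≡ 54 (mod 272) write t = 54 + 272s. Substituting into t ≡ 36 (mod 41) gives 272s ≡ 23 (mod 41), and since 26⁻¹ ≡ 30 (mod 41), s ≡ 34. Hence t ≡ 54 + 272·34 = 9302 (mod 11152).

9302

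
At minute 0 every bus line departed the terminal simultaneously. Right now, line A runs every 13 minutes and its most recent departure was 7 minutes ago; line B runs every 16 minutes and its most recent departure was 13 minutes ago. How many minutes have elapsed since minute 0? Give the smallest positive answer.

Combine the congruences pairwise.
From t ≡ 7 (mod 13) write t = 7 + 13s. Substituting into t ≡ 13 (mod 16) gives 13s ≡ 6 (mod 16), and since 13⁻¹ ≡ 5 (mod 16), s ≡ 14. Hence t ≡ 7 + 13·14 = 189 (mod 208).

189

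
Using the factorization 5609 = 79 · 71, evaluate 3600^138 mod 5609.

1013

Mod 79: 3600 ≡ 45; by Fermat, exponent reduces to 138 mod 78 = 60; 45^60 ≡ 65 (mod 79).
Mod 71: 3600 ≡ 50; by Fermat, exponent reduces to 138 mod 70 = 68; 50^68 ≡ 19 (mod 71).
Combine by CRT: x ≡ 65 (mod 79), x ≡ 19 (mod 71) ⇒ x ≡ 1013 (mod 5609).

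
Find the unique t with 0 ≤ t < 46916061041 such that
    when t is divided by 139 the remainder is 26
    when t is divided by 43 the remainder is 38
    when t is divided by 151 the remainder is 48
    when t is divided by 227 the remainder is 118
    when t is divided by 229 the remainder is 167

The moduli are pairwise coprime; N = 139·43·151·227·229 = 46916061041.
N/139 = 337525619; 337525619 ≡ 120 (mod 139); 120·117 ≡ 1, so inverse 117.
N/43 = 1091071187; 1091071187 ≡ 23 (mod 43); 23·15 ≡ 1, so inverse 15.
N/151 = 310702391; 310702391 ≡ 110 (mod 151); 110·81 ≡ 1, so inverse 81.
N/227 = 206678683; 206678683 ≡ 177 (mod 227); 177·59 ≡ 1, so inverse 59.
N/229 = 204873629; 204873629 ≡ 153 (mod 229); 153·3 ≡ 1, so inverse 3.
t ≡ 26·337525619·117 + 38·1091071187·15 + 48·310702391·81 + 118·206678683·59 + 167·204873629·3 = 4398213084971.
4398213084971 mod 46916061041 = 35019408158.

35019408158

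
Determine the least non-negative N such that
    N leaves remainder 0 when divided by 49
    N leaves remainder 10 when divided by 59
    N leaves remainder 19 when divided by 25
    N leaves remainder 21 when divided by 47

2306969

The moduli are pairwise coprime; M = 49·59·25·47 = 3396925.
M/49 = 69325; 69325 ≡ 39 (mod 49); 39·44 ≡ 1, so inverse 44.
M/59 = 57575; 57575 ≡ 50 (mod 59); 50·13 ≡ 1, so inverse 13.
M/25 = 135877; 135877 ≡ 2 (mod 25); 2·13 ≡ 1, so inverse 13.
M/47 = 72275; 72275 ≡ 36 (mod 47); 36·17 ≡ 1, so inverse 17.
N ≡ 0·69325·44 + 10·57575·13 + 19·135877·13 + 21·72275·17 = 66848544.
66848544 mod 3396925 = 2306969.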